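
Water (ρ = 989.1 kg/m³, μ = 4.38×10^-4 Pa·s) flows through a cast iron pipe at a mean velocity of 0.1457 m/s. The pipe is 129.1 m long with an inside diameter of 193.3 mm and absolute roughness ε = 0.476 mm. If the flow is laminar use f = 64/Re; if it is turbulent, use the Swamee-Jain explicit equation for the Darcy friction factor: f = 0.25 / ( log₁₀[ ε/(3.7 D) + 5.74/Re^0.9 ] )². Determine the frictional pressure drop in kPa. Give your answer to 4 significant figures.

ΔP ≈ 0.1912 kPa

Reynolds number Re = ρVD/μ = 989.1 · 0.1457 · 0.1933 / 0.000438 = 6.36e+04.
Re > 4000 → turbulent. Relative roughness ε/D = 0.000476/0.1933 = 0.00246. Swamee-Jain: f = 0.25/(log₁₀[0.00246/3.7 + 5.74/6.36e+04^0.9])² = 0.25/(log₁₀[0.000666 + 0.000273])² = 0.25/(-3.028)² = 0.02727.
Darcy-Weisbach: ΔP = f(L/D)(ρV²/2) = 0.02727·(129.1/0.1933)·(989.1·0.1457²/2) = 0.02727·667.9·10.5 = 191.2 Pa.
ΔP = 191.2 Pa = 0.1912 kPa.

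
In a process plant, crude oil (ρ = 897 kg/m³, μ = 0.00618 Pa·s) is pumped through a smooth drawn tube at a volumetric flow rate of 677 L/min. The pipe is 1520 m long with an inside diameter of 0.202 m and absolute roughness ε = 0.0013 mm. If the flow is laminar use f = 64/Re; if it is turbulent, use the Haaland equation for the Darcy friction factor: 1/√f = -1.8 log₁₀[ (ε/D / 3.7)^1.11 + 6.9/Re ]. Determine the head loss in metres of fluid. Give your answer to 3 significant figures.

h_f ≈ 1.46 m

Q = 677 L/min = 677/60000 = 0.01128 m³/s.
Cross-sectional area A = πD²/4 = π(0.202)²/4 = 0.03205 m²; mean velocity V = Q/A = 0.01128/0.03205 = 0.3521 m/s.
Reynolds number Re = ρVD/μ = 897 · 0.3521 · 0.202 / 0.00618 = 1.032e+04.
Re > 4000 → turbulent. Relative roughness ε/D = 1.3e-06/0.202 = 6.44e-06. Haaland: 1/√f = -1.8 log₁₀[(6.44e-06/3.7)^1.11 + 6.9/1.032e+04] = -1.8 log₁₀[4.04e-07 + 0.000668] = 5.714, so f = 0.03062.
Darcy-Weisbach: ΔP = f(L/D)(ρV²/2) = 0.03062·(1520/0.202)·(897·0.3521²/2) = 0.03062·7525·55.6 = 1.281e+04 Pa.
Head loss h_f = ΔP/(ρg) = 1.281e+04/(897·9.81) = 1.46 m.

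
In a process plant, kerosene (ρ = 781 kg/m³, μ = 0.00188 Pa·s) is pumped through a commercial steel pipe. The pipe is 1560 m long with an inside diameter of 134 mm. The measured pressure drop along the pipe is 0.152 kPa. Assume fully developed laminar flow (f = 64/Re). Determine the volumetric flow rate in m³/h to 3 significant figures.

For laminar flow, f = 64/Re with Re = ρVD/μ, so Darcy-Weisbach reduces to ΔP = 32μLV/D². Solving for V: V = ΔP·D²/(32μL) = 152·(0.134)²/(32·0.00188·1560) = 0.02908 m/s.
Check: Re = ρVD/μ = 781·0.02908·0.134/0.00188 = 1619 < 2300, so the laminar assumption holds.
Q = V·A = 0.02908·(π/4·0.134²) = 0.0004101 m³/s = 1.48 m³/h.

Q ≈ 1.48 m³/h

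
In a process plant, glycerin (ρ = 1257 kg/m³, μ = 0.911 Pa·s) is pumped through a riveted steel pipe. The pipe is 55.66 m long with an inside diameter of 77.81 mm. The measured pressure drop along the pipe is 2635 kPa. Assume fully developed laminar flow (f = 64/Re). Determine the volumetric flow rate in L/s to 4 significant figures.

Q ≈ 46.75 L/s

For laminar flow, f = 64/Re with Re = ρVD/μ, so Darcy-Weisbach reduces to ΔP = 32μLV/D². Solving for V: V = ΔP·D²/(32μL) = 2.635e+06·(0.07781)²/(32·0.911·55.66) = 9.832 m/s.
Check: Re = ρVD/μ = 1257·9.832·0.07781/0.911 = 1056 < 2300, so the laminar assumption holds.
Q = V·A = 9.832·(π/4·0.07781²) = 0.04675 m³/s = 46.75 L/s.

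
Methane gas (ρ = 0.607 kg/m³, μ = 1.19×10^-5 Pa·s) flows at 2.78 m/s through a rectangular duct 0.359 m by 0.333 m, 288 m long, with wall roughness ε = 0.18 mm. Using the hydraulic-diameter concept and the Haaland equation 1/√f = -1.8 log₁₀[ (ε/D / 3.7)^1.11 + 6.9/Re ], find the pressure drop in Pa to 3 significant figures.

Hydraulic diameter D_h = 4A/P = 4·(0.359·0.333)/(2·(0.359+0.333)) = 0.4782/1.384 = 0.3455 m.
Re = ρVD_h/μ = 0.607·2.78·0.3455/1.19e-05 = 4.899e+04.
ε/D_h = 0.00018/0.3455 = 0.000521; Haaland gives 1/√f = -1.8 log₁₀[5.31e-05+0.000141] = 6.682, so f = 0.02239.
ΔP = f(L/D_h)(ρV²/2) = 0.02239·288/0.3455·2.346 = 43.79 Pa.

ΔP ≈ 43.8 Pa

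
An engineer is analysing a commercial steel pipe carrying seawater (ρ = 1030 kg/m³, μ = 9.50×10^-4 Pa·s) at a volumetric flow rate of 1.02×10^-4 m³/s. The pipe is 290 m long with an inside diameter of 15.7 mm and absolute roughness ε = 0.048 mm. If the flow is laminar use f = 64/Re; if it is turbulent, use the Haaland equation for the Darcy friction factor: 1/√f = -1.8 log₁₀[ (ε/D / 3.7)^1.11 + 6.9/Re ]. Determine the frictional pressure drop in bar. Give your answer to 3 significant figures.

ΔP ≈ 0.943 bar

Cross-sectional area A = πD²/4 = π(0.0157)²/4 = 0.0001936 m²; mean velocity V = Q/A = 0.000102/0.0001936 = 0.5269 m/s.
Reynolds number Re = ρVD/μ = 1030 · 0.5269 · 0.0157 / 0.00095 = 8969.
Re > 4000 → turbulent. Relative roughness ε/D = 4.8e-05/0.0157 = 0.00306. Haaland: 1/√f = -1.8 log₁₀[(0.00306/3.7)^1.11 + 6.9/8969] = -1.8 log₁₀[0.000378 + 0.000769] = 5.292, so f = 0.0357.
Darcy-Weisbach: ΔP = f(L/D)(ρV²/2) = 0.0357·(290/0.0157)·(1030·0.5269²/2) = 0.0357·1.847e+04·143 = 9.429e+04 Pa.
ΔP = 9.429e+04 Pa = 0.943 bar.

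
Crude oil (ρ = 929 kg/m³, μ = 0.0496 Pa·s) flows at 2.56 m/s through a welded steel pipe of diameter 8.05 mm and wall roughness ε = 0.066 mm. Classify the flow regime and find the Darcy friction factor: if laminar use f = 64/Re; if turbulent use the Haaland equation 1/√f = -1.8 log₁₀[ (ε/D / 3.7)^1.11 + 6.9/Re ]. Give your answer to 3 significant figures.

f ≈ 0.166

Re = ρVD/μ = 929·2.56·0.00805/0.0496 = 386.
Re < 2300 → laminar, so f = 64/Re = 0.1658 (roughness is irrelevant in laminar flow).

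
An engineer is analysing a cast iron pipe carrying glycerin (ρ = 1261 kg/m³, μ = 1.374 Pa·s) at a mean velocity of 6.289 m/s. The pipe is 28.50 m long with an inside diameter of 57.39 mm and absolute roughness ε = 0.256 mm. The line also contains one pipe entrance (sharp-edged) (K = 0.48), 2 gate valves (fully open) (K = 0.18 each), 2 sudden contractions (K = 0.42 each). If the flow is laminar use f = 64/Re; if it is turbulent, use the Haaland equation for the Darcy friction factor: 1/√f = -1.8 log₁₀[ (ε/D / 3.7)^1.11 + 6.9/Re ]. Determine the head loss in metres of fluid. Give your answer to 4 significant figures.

h_f ≈ 196.8 m

Reynolds number Re = ρVD/μ = 1261 · 6.289 · 0.05739 / 1.37 = 331.2.
Re < 2300 → laminar flow, so f = 64/Re = 64/331.2 = 0.1932 (the turbulent correlation is not needed).
Total minor-loss coefficient ΣK = 1·0.48 + 2·0.18 + 2·0.42 = 1.68.
ΔP = [f·L/D + ΣK]·(ρV²/2) = [0.1932·28.5/0.05739 + 1.68]·(1261·6.289²/2) = [95.95 + 1.68]·2.494e+04 = 2.435e+06 Pa.
Head loss h_f = ΔP/(ρg) = 2.435e+06/(1261·9.81) = 196.8 m.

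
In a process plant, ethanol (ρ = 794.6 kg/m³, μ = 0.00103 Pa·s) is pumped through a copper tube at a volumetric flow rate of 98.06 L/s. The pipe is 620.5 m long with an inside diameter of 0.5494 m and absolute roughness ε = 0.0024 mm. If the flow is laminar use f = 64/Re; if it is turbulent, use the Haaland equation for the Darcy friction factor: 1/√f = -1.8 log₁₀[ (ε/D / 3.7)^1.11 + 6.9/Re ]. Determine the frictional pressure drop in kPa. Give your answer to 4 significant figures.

Q = 98.06 L/s = 98.06/1000 = 0.09806 m³/s.
Cross-sectional area A = πD²/4 = π(0.5494)²/4 = 0.2371 m²; mean velocity V = Q/A = 0.09806/0.2371 = 0.4136 m/s.
Reynolds number Re = ρVD/μ = 794.6 · 0.4136 · 0.5494 / 0.00103 = 1.753e+05.
Re > 4000 → turbulent. Relative roughness ε/D = 2.4e-06/0.5494 = 4.37e-06. Haaland: 1/√f = -1.8 log₁₀[(4.37e-06/3.7)^1.11 + 6.9/1.753e+05] = -1.8 log₁₀[2.63e-07 + 3.94e-05] = 7.924, so f = 0.01593.
Darcy-Weisbach: ΔP = f(L/D)(ρV²/2) = 0.01593·(620.5/0.5494)·(794.6·0.4136²/2) = 0.01593·1129·67.98 = 1223 Pa.
ΔP = 1223 Pa = 1.223 kPa.

ΔP ≈ 1.223 kPa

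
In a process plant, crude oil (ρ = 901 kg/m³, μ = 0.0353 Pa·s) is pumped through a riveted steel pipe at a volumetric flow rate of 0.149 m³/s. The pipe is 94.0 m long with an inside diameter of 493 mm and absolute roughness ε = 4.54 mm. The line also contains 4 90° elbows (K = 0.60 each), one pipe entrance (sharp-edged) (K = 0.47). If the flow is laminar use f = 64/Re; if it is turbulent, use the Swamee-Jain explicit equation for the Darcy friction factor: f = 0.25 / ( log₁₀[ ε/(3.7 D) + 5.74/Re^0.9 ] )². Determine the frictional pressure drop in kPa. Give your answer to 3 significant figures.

ΔP ≈ 3.05 kPa

Cross-sectional area A = πD²/4 = π(0.493)²/4 = 0.1909 m²; mean velocity V = Q/A = 0.149/0.1909 = 0.7806 m/s.
Reynolds number Re = ρVD/μ = 901 · 0.7806 · 0.493 / 0.0353 = 9822.
Re > 4000 → turbulent. Relative roughness ε/D = 0.00454/0.493 = 0.00921. Swamee-Jain: f = 0.25/(log₁₀[0.00921/3.7 + 5.74/9822^0.9])² = 0.25/(log₁₀[0.00249 + 0.00147])² = 0.25/(-2.403)² = 0.0433.
Total minor-loss coefficient ΣK = 4·0.6 + 1·0.47 = 2.87.
ΔP = [f·L/D + ΣK]·(ρV²/2) = [0.0433·94/0.493 + 2.87]·(901·0.7806²/2) = [8.255 + 2.87]·274.5 = 3054 Pa.
ΔP = 3054 Pa = 3.05 kPa.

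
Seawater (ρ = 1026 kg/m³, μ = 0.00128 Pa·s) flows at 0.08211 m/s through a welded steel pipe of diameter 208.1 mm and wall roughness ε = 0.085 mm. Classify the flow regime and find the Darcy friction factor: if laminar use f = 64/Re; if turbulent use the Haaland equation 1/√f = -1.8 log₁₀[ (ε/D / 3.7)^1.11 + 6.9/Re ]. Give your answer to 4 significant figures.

f ≈ 0.02897

Re = ρVD/μ = 1026·0.08211·0.2081/0.00128 = 1.37e+04.
Re > 4000 → turbulent. ε/D = 8.5e-05/0.2081 = 0.000408; Haaland: 1/√f = -1.8 log₁₀[4.05e-05 + 0.000504] = 5.875, so f = 0.02897.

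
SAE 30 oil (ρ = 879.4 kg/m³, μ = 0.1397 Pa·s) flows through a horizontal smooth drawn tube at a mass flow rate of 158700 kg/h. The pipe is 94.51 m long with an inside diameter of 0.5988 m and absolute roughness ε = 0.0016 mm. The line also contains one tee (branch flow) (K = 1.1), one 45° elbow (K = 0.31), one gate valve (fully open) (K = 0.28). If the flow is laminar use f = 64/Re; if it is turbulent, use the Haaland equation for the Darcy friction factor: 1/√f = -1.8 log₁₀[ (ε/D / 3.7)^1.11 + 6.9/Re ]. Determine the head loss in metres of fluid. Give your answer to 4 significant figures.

h_f ≈ 0.02704 m

ṁ = 158700 kg/h = 158700/3600 = 44.08 kg/s.
A = πD²/4 = π(0.5988)²/4 = 0.2816 m²; mean velocity V = ṁ/(ρA) = 44.08/(879.4 · 0.2816) = 0.178 m/s.
Reynolds number Re = ρVD/μ = 879.4 · 0.178 · 0.5988 / 0.14 = 671.
Re < 2300 → laminar flow, so f = 64/Re = 64/671 = 0.09538 (the turbulent correlation is not needed).
Total minor-loss coefficient ΣK = 1·1.1 + 1·0.31 + 1·0.28 = 1.69.
ΔP = [f·L/D + ΣK]·(ρV²/2) = [0.09538·94.51/0.5988 + 1.69]·(879.4·0.178²/2) = [15.05 + 1.69]·13.93 = 233.3 Pa.
Head loss h_f = ΔP/(ρg) = 233.3/(879.4·9.81) = 0.02704 m.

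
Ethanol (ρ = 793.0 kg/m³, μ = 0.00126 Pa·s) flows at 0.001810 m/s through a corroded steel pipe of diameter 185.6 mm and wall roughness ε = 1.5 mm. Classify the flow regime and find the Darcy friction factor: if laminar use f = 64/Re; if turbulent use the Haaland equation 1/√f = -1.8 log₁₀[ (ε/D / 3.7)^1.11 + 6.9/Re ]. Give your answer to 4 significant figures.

Re = ρVD/μ = 793·0.00181·0.1856/0.00126 = 211.4.
Re < 2300 → laminar, so f = 64/Re = 0.3027 (roughness is irrelevant in laminar flow).

f ≈ 0.3027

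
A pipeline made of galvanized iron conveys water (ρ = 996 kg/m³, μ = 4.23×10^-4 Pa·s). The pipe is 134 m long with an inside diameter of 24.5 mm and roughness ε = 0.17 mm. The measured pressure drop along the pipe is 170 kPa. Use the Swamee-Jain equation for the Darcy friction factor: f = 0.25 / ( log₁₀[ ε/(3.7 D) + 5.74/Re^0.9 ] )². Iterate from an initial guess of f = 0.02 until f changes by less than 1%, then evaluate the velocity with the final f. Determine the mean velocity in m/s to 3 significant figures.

V ≈ 1.34 m/s

Rearranging Darcy-Weisbach: V = √(2·ΔP·D/(f·L·ρ)). With ε/D = 0.00017/0.0245 = 0.00694, iterate starting from f = 0.02:
  f = 0.02 → V = √(2·1.7e+05·0.0245/(0.02·134·996)) = 1.767 m/s; Re = ρVD/μ = 1.019e+05; f → 0.03461
  f = 0.03461 → V = 1.343 m/s; Re = 7.746e+04; f → 0.03489
Converged (Δf/f < 1%). With the final f = 0.03489: V = √(2·1.7e+05·0.0245/(0.03489·134·996)) = 1.338 m/s.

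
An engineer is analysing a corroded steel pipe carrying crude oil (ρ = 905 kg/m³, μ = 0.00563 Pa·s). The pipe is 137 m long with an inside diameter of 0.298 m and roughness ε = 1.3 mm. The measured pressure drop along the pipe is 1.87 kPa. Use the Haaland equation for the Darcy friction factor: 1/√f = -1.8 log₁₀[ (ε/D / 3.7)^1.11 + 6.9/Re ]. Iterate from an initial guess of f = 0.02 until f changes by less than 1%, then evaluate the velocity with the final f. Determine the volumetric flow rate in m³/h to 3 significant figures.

Q ≈ 132 m³/h

Rearranging Darcy-Weisbach: V = √(2·ΔP·D/(f·L·ρ)). With ε/D = 0.0013/0.298 = 0.00436, iterate starting from f = 0.02:
  f = 0.02 → V = √(2·1870·0.298/(0.02·137·905)) = 0.6704 m/s; Re = ρVD/μ = 3.211e+04; f → 0.03191
  f = 0.03191 → V = 0.5307 m/s; Re = 2.542e+04; f → 0.03255
  f = 0.03255 → V = 0.5255 m/s; Re = 2.517e+04; f → 0.03258
Converged (Δf/f < 1%). With the final f = 0.03258: V = √(2·1870·0.298/(0.03258·137·905)) = 0.5253 m/s.
Q = V·A = 0.5253·(π/4·0.298²) = 0.03664 m³/s = 132 m³/h.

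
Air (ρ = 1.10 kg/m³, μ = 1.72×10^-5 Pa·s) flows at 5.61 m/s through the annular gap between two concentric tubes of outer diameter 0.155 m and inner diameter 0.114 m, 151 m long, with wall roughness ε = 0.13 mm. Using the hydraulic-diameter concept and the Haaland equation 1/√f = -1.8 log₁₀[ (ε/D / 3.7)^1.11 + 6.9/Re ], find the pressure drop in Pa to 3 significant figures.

Hydraulic diameter D_h = 4A/P = D_o - D_i = 0.155 - 0.114 = 0.041 m.
Re = ρVD_h/μ = 1.1·5.61·0.041/1.72e-05 = 1.471e+04.
ε/D_h = 0.00013/0.041 = 0.00317; Haaland gives 1/√f = -1.8 log₁₀[0.000394+0.000469] = 5.515, so f = 0.03288.
ΔP = f(L/D_h)(ρV²/2) = 0.03288·151/0.041·17.31 = 2096 Pa.

ΔP ≈ 2100 Pa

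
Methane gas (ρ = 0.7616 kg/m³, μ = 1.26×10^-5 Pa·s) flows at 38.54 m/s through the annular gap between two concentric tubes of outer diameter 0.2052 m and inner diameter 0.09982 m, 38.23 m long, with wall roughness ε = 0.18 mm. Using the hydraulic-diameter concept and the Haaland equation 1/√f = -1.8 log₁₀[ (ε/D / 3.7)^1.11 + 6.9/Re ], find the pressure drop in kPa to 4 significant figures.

Hydraulic diameter D_h = 4A/P = D_o - D_i = 0.2052 - 0.09982 = 0.1054 m.
Re = ρVD_h/μ = 0.7616·38.54·0.1054/1.26e-05 = 2.455e+05.
ε/D_h = 0.00018/0.1054 = 0.00171; Haaland gives 1/√f = -1.8 log₁₀[0.000198+2.81e-05] = 6.561, so f = 0.02323.
ΔP = f(L/D_h)(ρV²/2) = 0.02323·38.23/0.1054·565.6 = 4767 Pa.
ΔP = 4.767 kPa.

ΔP ≈ 4.767 kPa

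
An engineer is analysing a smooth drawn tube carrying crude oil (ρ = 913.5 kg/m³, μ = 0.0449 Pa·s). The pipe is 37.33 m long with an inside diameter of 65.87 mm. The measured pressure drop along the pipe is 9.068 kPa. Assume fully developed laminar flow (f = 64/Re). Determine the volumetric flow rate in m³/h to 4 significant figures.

Q ≈ 8.999 m³/h

For laminar flow, f = 64/Re with Re = ρVD/μ, so Darcy-Weisbach reduces to ΔP = 32μLV/D². Solving for V: V = ΔP·D²/(32μL) = 9068·(0.06587)²/(32·0.0449·37.33) = 0.7336 m/s.
Check: Re = ρVD/μ = 913.5·0.7336·0.06587/0.0449 = 983.1 < 2300, so the laminar assumption holds.
Q = V·A = 0.7336·(π/4·0.06587²) = 0.0025 m³/s = 8.999 m³/h.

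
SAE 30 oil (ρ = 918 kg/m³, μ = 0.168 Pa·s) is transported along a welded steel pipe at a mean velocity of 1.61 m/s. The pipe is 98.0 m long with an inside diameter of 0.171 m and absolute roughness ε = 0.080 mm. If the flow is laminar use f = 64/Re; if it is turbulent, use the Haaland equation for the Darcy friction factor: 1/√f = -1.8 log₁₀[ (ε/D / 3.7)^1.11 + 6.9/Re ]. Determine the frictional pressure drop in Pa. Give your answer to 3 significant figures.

ΔP ≈ 29000 Pa

Reynolds number Re = ρVD/μ = 918 · 1.61 · 0.171 / 0.168 = 1504.
Re < 2300 → laminar flow, so f = 64/Re = 64/1504 = 0.04254 (the turbulent correlation is not needed).
Darcy-Weisbach: ΔP = f(L/D)(ρV²/2) = 0.04254·(98/0.171)·(918·1.61²/2) = 0.04254·573.1·1190 = 2.901e+04 Pa.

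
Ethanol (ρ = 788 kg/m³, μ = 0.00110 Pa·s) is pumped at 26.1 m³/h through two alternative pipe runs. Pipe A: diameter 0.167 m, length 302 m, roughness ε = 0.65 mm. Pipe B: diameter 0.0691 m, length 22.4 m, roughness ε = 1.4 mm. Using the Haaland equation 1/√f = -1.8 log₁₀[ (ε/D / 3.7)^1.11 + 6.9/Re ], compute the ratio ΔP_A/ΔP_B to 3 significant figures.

Pipe A: V = Q/A = 0.00725/0.0219 = 0.331 m/s; Re = 3.96e+04; ε/D = 0.00389; Haaland → f = 0.03063; ΔP_A = f(L/D)(ρV²/2) = 2391 Pa.
Pipe B: V = Q/A = 0.00725/0.00375 = 1.933 m/s; Re = 9.57e+04; ε/D = 0.0203; Haaland → f = 0.04937; ΔP_B = f(L/D)(ρV²/2) = 2.357e+04 Pa.
ΔP_A/ΔP_B = 2391/2.357e+04 = 0.101.

ΔP_A/ΔP_B ≈ 0.101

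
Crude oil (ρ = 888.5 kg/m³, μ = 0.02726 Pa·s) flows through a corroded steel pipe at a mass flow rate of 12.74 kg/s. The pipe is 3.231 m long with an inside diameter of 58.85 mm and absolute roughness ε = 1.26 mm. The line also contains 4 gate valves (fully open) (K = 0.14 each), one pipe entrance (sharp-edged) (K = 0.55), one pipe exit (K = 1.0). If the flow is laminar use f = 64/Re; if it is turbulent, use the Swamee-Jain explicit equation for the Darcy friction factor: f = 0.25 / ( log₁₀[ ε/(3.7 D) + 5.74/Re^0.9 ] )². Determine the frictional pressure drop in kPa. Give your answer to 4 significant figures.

ΔP ≈ 62.98 kPa

A = πD²/4 = π(0.05885)²/4 = 0.00272 m²; mean velocity V = ṁ/(ρA) = 12.74/(888.5 · 0.00272) = 5.271 m/s.
Reynolds number Re = ρVD/μ = 888.5 · 5.271 · 0.05885 / 0.0273 = 1.011e+04.
Re > 4000 → turbulent. Relative roughness ε/D = 0.00126/0.05885 = 0.0214. Swamee-Jain: f = 0.25/(log₁₀[0.0214/3.7 + 5.74/1.011e+04^0.9])² = 0.25/(log₁₀[0.00579 + 0.00143])² = 0.25/(-2.142)² = 0.0545.
Total minor-loss coefficient ΣK = 4·0.14 + 1·0.55 + 1·1 = 2.11.
ΔP = [f·L/D + ΣK]·(ρV²/2) = [0.0545·3.231/0.05885 + 2.11]·(888.5·5.271²/2) = [2.992 + 2.11]·1.234e+04 = 6.298e+04 Pa.
ΔP = 6.298e+04 Pa = 62.98 kPa.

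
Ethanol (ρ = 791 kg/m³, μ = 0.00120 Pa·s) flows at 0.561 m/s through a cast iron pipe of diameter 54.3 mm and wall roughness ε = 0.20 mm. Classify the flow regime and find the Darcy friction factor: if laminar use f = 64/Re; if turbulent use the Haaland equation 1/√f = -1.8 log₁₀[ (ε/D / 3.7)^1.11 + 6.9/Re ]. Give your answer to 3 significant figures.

Re = ρVD/μ = 791·0.561·0.0543/0.0012 = 2.008e+04.
Re > 4000 → turbulent. ε/D = 0.0002/0.0543 = 0.00368; Haaland: 1/√f = -1.8 log₁₀[0.000465 + 0.000344] = 5.566, so f = 0.03228.

f ≈ 0.0323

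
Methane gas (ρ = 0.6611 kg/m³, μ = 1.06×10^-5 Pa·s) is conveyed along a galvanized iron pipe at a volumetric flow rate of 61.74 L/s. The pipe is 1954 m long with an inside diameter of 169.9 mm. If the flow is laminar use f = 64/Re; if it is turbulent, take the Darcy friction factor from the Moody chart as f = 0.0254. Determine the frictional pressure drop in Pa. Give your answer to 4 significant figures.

Q = 61.74 L/s = 61.74/1000 = 0.06174 m³/s.
Cross-sectional area A = πD²/4 = π(0.1699)²/4 = 0.02267 m²; mean velocity V = Q/A = 0.06174/0.02267 = 2.723 m/s.
Reynolds number Re = ρVD/μ = 0.6611 · 2.723 · 0.1699 / 1.06e-05 = 2.886e+04.
Re > 4000 → turbulent; use the Moody-chart value f = 0.0254.
Darcy-Weisbach: ΔP = f(L/D)(ρV²/2) = 0.0254·(1954/0.1699)·(0.6611·2.723²/2) = 0.0254·1.15e+04·2.451 = 716.1 Pa.

ΔP ≈ 716.1 Pa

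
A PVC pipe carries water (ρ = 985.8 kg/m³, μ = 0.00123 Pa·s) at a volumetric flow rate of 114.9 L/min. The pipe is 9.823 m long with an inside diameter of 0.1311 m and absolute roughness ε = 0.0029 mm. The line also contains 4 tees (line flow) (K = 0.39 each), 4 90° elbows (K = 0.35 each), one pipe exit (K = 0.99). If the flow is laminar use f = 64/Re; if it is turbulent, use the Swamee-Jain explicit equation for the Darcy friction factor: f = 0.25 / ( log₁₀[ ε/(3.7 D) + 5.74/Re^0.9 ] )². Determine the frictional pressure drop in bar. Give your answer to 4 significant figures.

Q = 114.9 L/min = 114.9/60000 = 0.001915 m³/s.
Cross-sectional area A = πD²/4 = π(0.1311)²/4 = 0.0135 m²; mean velocity V = Q/A = 0.001915/0.0135 = 0.1419 m/s.
Reynolds number Re = ρVD/μ = 985.8 · 0.1419 · 0.1311 / 0.00123 = 1.491e+04.
Re > 4000 → turbulent. Relative roughness ε/D = 2.9e-06/0.1311 = 2.21e-05. Swamee-Jain: f = 0.25/(log₁₀[2.21e-05/3.7 + 5.74/1.491e+04^0.9])² = 0.25/(log₁₀[5.98e-06 + 0.00101])² = 0.25/(-2.995)² = 0.02788.
Total minor-loss coefficient ΣK = 4·0.39 + 4·0.35 + 1·0.99 = 3.95.
ΔP = [f·L/D + ΣK]·(ρV²/2) = [0.02788·9.823/0.1311 + 3.95]·(985.8·0.1419²/2) = [2.089 + 3.95]·9.92 = 59.91 Pa.
ΔP = 59.91 Pa = 5.991×10^-4 bar.

ΔP ≈ 5.991×10^-4 bar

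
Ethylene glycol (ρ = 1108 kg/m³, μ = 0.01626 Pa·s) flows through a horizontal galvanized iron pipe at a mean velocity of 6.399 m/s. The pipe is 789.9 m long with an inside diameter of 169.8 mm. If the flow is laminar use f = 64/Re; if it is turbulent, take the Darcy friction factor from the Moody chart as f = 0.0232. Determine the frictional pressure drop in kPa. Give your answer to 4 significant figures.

ΔP ≈ 2448 kPa

Reynolds number Re = ρVD/μ = 1108 · 6.399 · 0.1698 / 0.0163 = 7.404e+04.
Re > 4000 → turbulent; use the Moody-chart value f = 0.0232.
Darcy-Weisbach: ΔP = f(L/D)(ρV²/2) = 0.0232·(789.9/0.1698)·(1108·6.399²/2) = 0.0232·4652·2.268e+04 = 2.448e+06 Pa.
ΔP = 2.448e+06 Pa = 2448 kPa.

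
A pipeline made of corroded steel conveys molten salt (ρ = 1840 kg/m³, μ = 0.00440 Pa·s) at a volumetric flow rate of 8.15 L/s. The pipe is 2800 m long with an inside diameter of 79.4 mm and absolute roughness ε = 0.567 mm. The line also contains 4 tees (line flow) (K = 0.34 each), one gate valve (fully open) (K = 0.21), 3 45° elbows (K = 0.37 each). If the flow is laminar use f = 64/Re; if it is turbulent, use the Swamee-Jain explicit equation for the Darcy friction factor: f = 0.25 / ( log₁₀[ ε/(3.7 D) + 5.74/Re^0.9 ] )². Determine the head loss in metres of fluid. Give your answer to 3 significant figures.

Q = 8.15 L/s = 8.15/1000 = 0.00815 m³/s.
Cross-sectional area A = πD²/4 = π(0.0794)²/4 = 0.004951 m²; mean velocity V = Q/A = 0.00815/0.004951 = 1.646 m/s.
Reynolds number Re = ρVD/μ = 1840 · 1.646 · 0.0794 / 0.0044 = 5.465e+04.
Re > 4000 → turbulent. Relative roughness ε/D = 0.000567/0.0794 = 0.00714. Swamee-Jain: f = 0.25/(log₁₀[0.00714/3.7 + 5.74/5.465e+04^0.9])² = 0.25/(log₁₀[0.00193 + 0.000313])² = 0.25/(-2.649)² = 0.03562.
Total minor-loss coefficient ΣK = 4·0.34 + 1·0.21 + 3·0.37 = 2.68.
ΔP = [f·L/D + ΣK]·(ρV²/2) = [0.03562·2800/0.0794 + 2.68]·(1840·1.646²/2) = [1256 + 2.68]·2493 = 3.138e+06 Pa.
Head loss h_f = ΔP/(ρg) = 3.138e+06/(1840·9.81) = 174 m.

h_f ≈ 174 m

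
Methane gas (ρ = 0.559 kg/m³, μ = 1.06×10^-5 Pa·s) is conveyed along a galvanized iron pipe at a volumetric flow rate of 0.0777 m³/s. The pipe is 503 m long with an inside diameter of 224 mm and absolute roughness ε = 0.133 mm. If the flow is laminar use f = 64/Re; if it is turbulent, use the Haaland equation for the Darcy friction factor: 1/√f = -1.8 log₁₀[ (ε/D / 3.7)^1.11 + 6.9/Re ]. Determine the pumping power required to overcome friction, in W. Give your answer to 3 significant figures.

P ≈ 4.93 W

Cross-sectional area A = πD²/4 = π(0.224)²/4 = 0.03941 m²; mean velocity V = Q/A = 0.0777/0.03941 = 1.972 m/s.
Reynolds number Re = ρVD/μ = 0.559 · 1.972 · 0.224 / 1.06e-05 = 2.329e+04.
Re > 4000 → turbulent. Relative roughness ε/D = 0.000133/0.224 = 0.000594. Haaland: 1/√f = -1.8 log₁₀[(0.000594/3.7)^1.11 + 6.9/2.329e+04] = -1.8 log₁₀[6.14e-05 + 0.000296] = 6.204, so f = 0.02598.
Darcy-Weisbach: ΔP = f(L/D)(ρV²/2) = 0.02598·(503/0.224)·(0.559·1.972²/2) = 0.02598·2246·1.087 = 63.39 Pa.
Pumping power P = QΔP = 0.0777·63.39 = 4.926 W = 4.93 W.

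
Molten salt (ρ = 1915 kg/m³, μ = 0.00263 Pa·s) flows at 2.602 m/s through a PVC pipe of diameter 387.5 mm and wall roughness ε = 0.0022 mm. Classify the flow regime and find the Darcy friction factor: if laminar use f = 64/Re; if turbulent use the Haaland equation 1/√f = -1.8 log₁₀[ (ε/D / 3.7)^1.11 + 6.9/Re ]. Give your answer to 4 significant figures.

f ≈ 0.01229

Re = ρVD/μ = 1915·2.602·0.3875/0.00263 = 7.342e+05.
Re > 4000 → turbulent. ε/D = 2.2e-06/0.3875 = 5.68e-06; Haaland: 1/√f = -1.8 log₁₀[3.52e-07 + 9.4e-06] = 9.02, so f = 0.01229.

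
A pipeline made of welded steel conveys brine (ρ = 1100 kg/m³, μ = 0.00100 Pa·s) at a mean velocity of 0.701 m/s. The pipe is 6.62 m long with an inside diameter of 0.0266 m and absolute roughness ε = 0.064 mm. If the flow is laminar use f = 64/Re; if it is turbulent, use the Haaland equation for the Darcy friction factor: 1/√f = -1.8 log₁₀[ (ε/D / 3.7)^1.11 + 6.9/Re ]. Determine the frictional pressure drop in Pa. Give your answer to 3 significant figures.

Reynolds number Re = ρVD/μ = 1100 · 0.701 · 0.0266 / 0.001 = 2.051e+04.
Re > 4000 → turbulent. Relative roughness ε/D = 6.4e-05/0.0266 = 0.00241. Haaland: 1/√f = -1.8 log₁₀[(0.00241/3.7)^1.11 + 6.9/2.051e+04] = -1.8 log₁₀[0.00029 + 0.000336] = 5.766, so f = 0.03008.
Darcy-Weisbach: ΔP = f(L/D)(ρV²/2) = 0.03008·(6.62/0.0266)·(1100·0.701²/2) = 0.03008·248.9·270.3 = 2023 Pa.

ΔP ≈ 2020 Pa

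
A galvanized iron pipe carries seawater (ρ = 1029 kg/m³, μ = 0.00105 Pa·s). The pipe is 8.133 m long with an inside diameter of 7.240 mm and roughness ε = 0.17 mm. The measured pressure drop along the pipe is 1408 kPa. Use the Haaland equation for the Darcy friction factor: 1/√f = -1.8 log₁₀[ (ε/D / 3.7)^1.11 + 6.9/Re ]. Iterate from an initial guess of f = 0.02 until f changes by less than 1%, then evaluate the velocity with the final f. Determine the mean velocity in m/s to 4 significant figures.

Rearranging Darcy-Weisbach: V = √(2·ΔP·D/(f·L·ρ)). With ε/D = 0.00017/0.00724 = 0.0235, iterate starting from f = 0.02:
  f = 0.02 → V = √(2·1.408e+06·0.00724/(0.02·8.133·1029)) = 11.04 m/s; Re = ρVD/μ = 7.831e+04; f → 0.05232
  f = 0.05232 → V = 6.824 m/s; Re = 4.842e+04; f → 0.05259
Converged (Δf/f < 1%). With the final f = 0.05259: V = √(2·1.408e+06·0.00724/(0.05259·8.133·1029)) = 6.806 m/s.

V ≈ 6.806 m/s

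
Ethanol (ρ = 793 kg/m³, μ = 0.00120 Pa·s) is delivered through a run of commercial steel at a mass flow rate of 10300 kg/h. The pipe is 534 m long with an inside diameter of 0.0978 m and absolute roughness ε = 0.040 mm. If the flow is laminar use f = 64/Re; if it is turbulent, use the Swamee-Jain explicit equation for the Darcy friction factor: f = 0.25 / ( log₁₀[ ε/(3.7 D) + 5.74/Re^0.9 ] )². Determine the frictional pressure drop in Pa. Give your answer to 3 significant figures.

ṁ = 10300 kg/h = 10300/3600 = 2.861 kg/s.
A = πD²/4 = π(0.0978)²/4 = 0.007512 m²; mean velocity V = ṁ/(ρA) = 2.861/(793 · 0.007512) = 0.4803 m/s.
Reynolds number Re = ρVD/μ = 793 · 0.4803 · 0.0978 / 0.0012 = 3.104e+04.
Re > 4000 → turbulent. Relative roughness ε/D = 4e-05/0.0978 = 0.000409. Swamee-Jain: f = 0.25/(log₁₀[0.000409/3.7 + 5.74/3.104e+04^0.9])² = 0.25/(log₁₀[0.000111 + 0.00052])² = 0.25/(-3.2)² = 0.02441.
Darcy-Weisbach: ΔP = f(L/D)(ρV²/2) = 0.02441·(534/0.0978)·(793·0.4803²/2) = 0.02441·5460·91.46 = 1.219e+04 Pa.

ΔP ≈ 12200 Pa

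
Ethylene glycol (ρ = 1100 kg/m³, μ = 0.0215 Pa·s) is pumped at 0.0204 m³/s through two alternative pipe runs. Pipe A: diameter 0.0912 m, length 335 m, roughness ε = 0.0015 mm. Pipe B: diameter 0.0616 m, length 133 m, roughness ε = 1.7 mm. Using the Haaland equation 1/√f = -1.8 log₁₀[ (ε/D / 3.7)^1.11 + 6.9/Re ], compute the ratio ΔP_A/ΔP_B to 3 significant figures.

Pipe A: V = Q/A = 0.0204/0.006533 = 3.123 m/s; Re = 1.457e+04; ε/D = 1.64e-05; Haaland → f = 0.02794; ΔP_A = f(L/D)(ρV²/2) = 5.505e+05 Pa.
Pipe B: V = Q/A = 0.0204/0.00298 = 6.845 m/s; Re = 2.157e+04; ε/D = 0.0276; Haaland → f = 0.05683; ΔP_B = f(L/D)(ρV²/2) = 3.162e+06 Pa.
ΔP_A/ΔP_B = 5.505e+05/3.162e+06 = 0.174.

ΔP_A/ΔP_B ≈ 0.174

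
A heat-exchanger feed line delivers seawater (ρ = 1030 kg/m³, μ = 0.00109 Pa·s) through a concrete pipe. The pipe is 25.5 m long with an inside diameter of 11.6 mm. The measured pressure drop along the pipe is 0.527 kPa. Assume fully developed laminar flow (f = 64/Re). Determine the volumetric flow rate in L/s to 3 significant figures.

For laminar flow, f = 64/Re with Re = ρVD/μ, so Darcy-Weisbach reduces to ΔP = 32μLV/D². Solving for V: V = ΔP·D²/(32μL) = 527·(0.0116)²/(32·0.00109·25.5) = 0.07973 m/s.
Check: Re = ρVD/μ = 1030·0.07973·0.0116/0.00109 = 873.9 < 2300, so the laminar assumption holds.
Q = V·A = 0.07973·(π/4·0.0116²) = 8.426e-06 m³/s = 0.00843 L/s.

Q ≈ 0.00843 L/s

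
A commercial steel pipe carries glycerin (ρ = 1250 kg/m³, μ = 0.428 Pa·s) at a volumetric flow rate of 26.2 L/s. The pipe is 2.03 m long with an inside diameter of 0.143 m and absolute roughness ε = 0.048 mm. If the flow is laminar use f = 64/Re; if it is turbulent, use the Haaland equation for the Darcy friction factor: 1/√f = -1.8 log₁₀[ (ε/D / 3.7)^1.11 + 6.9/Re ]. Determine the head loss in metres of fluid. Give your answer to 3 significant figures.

Q = 26.2 L/s = 26.2/1000 = 0.0262 m³/s.
Cross-sectional area A = πD²/4 = π(0.143)²/4 = 0.01606 m²; mean velocity V = Q/A = 0.0262/0.01606 = 1.631 m/s.
Reynolds number Re = ρVD/μ = 1250 · 1.631 · 0.143 / 0.428 = 681.3.
Re < 2300 → laminar flow, so f = 64/Re = 64/681.3 = 0.09394 (the turbulent correlation is not needed).
Darcy-Weisbach: ΔP = f(L/D)(ρV²/2) = 0.09394·(2.03/0.143)·(1250·1.631²/2) = 0.09394·14.2·1663 = 2218 Pa.
Head loss h_f = ΔP/(ρg) = 2218/(1250·9.81) = 0.181 m.

h_f ≈ 0.181 m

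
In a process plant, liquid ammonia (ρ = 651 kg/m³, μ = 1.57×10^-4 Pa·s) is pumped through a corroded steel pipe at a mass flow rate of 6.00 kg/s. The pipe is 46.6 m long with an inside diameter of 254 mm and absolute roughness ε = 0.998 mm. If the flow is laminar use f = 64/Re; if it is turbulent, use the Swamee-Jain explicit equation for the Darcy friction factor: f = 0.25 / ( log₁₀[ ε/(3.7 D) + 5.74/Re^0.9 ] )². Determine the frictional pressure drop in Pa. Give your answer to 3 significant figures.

A = πD²/4 = π(0.254)²/4 = 0.05067 m²; mean velocity V = ṁ/(ρA) = 6/(651 · 0.05067) = 0.1819 m/s.
Reynolds number Re = ρVD/μ = 651 · 0.1819 · 0.254 / 0.000157 = 1.916e+05.
Re > 4000 → turbulent. Relative roughness ε/D = 0.000998/0.254 = 0.00393. Swamee-Jain: f = 0.25/(log₁₀[0.00393/3.7 + 5.74/1.916e+05^0.9])² = 0.25/(log₁₀[0.00106 + 0.000101])² = 0.25/(-2.934)² = 0.02903.
Darcy-Weisbach: ΔP = f(L/D)(ρV²/2) = 0.02903·(46.6/0.254)·(651·0.1819²/2) = 0.02903·183.5·10.77 = 57.36 Pa.

ΔP ≈ 57.4 Pa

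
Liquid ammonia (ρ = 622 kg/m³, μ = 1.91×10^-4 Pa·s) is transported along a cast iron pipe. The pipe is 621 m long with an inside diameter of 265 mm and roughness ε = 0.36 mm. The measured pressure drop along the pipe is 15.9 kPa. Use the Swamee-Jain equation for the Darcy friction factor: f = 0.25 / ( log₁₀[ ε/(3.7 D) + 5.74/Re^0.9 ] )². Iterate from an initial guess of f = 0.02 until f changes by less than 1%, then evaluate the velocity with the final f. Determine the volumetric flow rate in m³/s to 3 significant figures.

Rearranging Darcy-Weisbach: V = √(2·ΔP·D/(f·L·ρ)). With ε/D = 0.00036/0.265 = 0.00136, iterate starting from f = 0.02:
  f = 0.02 → V = √(2·1.59e+04·0.265/(0.02·621·622)) = 1.044 m/s; Re = ρVD/μ = 9.013e+05; f → 0.02154
  f = 0.02154 → V = 1.006 m/s; Re = 8.684e+05; f → 0.02156
Converged (Δf/f < 1%). With the final f = 0.02156: V = √(2·1.59e+04·0.265/(0.02156·621·622)) = 1.006 m/s.
Q = V·A = 1.006·(π/4·0.265²) = 0.05549 m³/s = 0.0555 m³/s.

Q ≈ 0.0555 m³/s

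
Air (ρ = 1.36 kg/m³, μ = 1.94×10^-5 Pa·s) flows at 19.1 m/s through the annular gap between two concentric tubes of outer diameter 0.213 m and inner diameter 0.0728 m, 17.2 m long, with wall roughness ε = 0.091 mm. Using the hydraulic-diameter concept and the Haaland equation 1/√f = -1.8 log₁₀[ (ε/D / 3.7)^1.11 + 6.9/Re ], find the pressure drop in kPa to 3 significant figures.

Hydraulic diameter D_h = 4A/P = D_o - D_i = 0.213 - 0.0728 = 0.1402 m.
Re = ρVD_h/μ = 1.36·19.1·0.1402/1.94e-05 = 1.877e+05.
ε/D_h = 9.1e-05/0.1402 = 0.000649; Haaland gives 1/√f = -1.8 log₁₀[6.78e-05+3.68e-05] = 7.166, so f = 0.01948.
ΔP = f(L/D_h)(ρV²/2) = 0.01948·17.2/0.1402·248.1 = 592.7 Pa.
ΔP = 0.593 kPa.

ΔP ≈ 0.593 kPa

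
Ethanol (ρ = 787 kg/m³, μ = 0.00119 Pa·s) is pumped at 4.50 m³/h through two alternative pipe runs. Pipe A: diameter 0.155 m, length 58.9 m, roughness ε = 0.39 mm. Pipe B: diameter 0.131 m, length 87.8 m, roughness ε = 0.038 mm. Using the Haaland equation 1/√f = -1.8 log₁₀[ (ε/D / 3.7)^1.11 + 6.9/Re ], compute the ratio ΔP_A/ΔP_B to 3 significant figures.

Pipe A: V = Q/A = 0.00125/0.01887 = 0.06625 m/s; Re = 6791; ε/D = 0.00252; Haaland → f = 0.03723; ΔP_A = f(L/D)(ρV²/2) = 24.43 Pa.
Pipe B: V = Q/A = 0.00125/0.01348 = 0.09274 m/s; Re = 8035; ε/D = 0.00029; Haaland → f = 0.03313; ΔP_B = f(L/D)(ρV²/2) = 75.15 Pa.
ΔP_A/ΔP_B = 24.43/75.15 = 0.325.

ΔP_A/ΔP_B ≈ 0.325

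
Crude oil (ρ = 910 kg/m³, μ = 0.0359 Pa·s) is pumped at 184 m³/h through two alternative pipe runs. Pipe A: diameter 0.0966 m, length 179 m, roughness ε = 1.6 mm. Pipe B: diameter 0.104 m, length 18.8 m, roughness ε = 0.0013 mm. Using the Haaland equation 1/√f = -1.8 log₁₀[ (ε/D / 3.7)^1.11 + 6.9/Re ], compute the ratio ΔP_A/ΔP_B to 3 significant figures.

Pipe A: V = Q/A = 0.05111/0.007329 = 6.974 m/s; Re = 1.708e+04; ε/D = 0.0166; Haaland → f = 0.04778; ΔP_A = f(L/D)(ρV²/2) = 1.959e+06 Pa.
Pipe B: V = Q/A = 0.05111/0.008495 = 6.017 m/s; Re = 1.586e+04; ε/D = 1.25e-05; Haaland → f = 0.02733; ΔP_B = f(L/D)(ρV²/2) = 8.137e+04 Pa.
ΔP_A/ΔP_B = 1.959e+06/8.137e+04 = 24.1.

ΔP_A/ΔP_B ≈ 24.1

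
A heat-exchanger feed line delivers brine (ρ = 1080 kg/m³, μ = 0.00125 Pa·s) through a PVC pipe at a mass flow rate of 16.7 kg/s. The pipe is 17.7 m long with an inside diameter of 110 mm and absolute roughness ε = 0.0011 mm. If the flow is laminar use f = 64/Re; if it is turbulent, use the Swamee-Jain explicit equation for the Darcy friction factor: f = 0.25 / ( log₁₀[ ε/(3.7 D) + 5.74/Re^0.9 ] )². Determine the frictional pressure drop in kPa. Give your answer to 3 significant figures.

A = πD²/4 = π(0.11)²/4 = 0.009503 m²; mean velocity V = ṁ/(ρA) = 16.7/(1080 · 0.009503) = 1.627 m/s.
Reynolds number Re = ρVD/μ = 1080 · 1.627 · 0.11 / 0.00125 = 1.546e+05.
Re > 4000 → turbulent. Relative roughness ε/D = 1.1e-06/0.11 = 1e-05. Swamee-Jain: f = 0.25/(log₁₀[1e-05/3.7 + 5.74/1.546e+05^0.9])² = 0.25/(log₁₀[2.7e-06 + 0.000123])² = 0.25/(-3.902)² = 0.01642.
Darcy-Weisbach: ΔP = f(L/D)(ρV²/2) = 0.01642·(17.7/0.11)·(1080·1.627²/2) = 0.01642·160.9·1430 = 3777 Pa.
ΔP = 3777 Pa = 3.78 kPa.

ΔP ≈ 3.78 kPa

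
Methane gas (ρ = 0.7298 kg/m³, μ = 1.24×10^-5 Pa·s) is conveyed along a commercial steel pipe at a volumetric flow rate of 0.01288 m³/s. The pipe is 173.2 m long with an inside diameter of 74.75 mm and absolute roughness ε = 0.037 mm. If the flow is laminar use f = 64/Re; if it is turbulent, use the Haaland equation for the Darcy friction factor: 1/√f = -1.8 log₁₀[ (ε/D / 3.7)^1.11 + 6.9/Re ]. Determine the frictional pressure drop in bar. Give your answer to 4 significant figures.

ΔP ≈ 0.002150 bar

Cross-sectional area A = πD²/4 = π(0.07475)²/4 = 0.004388 m²; mean velocity V = Q/A = 0.01288/0.004388 = 2.935 m/s.
Reynolds number Re = ρVD/μ = 0.7298 · 2.935 · 0.07475 / 1.24e-05 = 1.291e+04.
Re > 4000 → turbulent. Relative roughness ε/D = 3.7e-05/0.07475 = 0.000495. Haaland: 1/√f = -1.8 log₁₀[(0.000495/3.7)^1.11 + 6.9/1.291e+04] = -1.8 log₁₀[5.02e-05 + 0.000534] = 5.82, so f = 0.02953.
Darcy-Weisbach: ΔP = f(L/D)(ρV²/2) = 0.02953·(173.2/0.07475)·(0.7298·2.935²/2) = 0.02953·2317·3.143 = 215 Pa.
ΔP = 215 Pa = 0.002150 bar.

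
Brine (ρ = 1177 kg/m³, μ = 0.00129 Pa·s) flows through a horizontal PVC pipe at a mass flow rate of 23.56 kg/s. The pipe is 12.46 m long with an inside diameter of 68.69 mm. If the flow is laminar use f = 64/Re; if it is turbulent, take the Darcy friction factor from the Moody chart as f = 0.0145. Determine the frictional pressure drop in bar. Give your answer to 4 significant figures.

ΔP ≈ 0.4516 bar

A = πD²/4 = π(0.06869)²/4 = 0.003706 m²; mean velocity V = ṁ/(ρA) = 23.56/(1177 · 0.003706) = 5.402 m/s.
Reynolds number Re = ρVD/μ = 1177 · 5.402 · 0.06869 / 0.00129 = 3.385e+05.
Re > 4000 → turbulent; use the Moody-chart value f = 0.0145.
Darcy-Weisbach: ΔP = f(L/D)(ρV²/2) = 0.0145·(12.46/0.06869)·(1177·5.402²/2) = 0.0145·181.4·1.717e+04 = 4.516e+04 Pa.
ΔP = 4.516e+04 Pa = 0.4516 bar.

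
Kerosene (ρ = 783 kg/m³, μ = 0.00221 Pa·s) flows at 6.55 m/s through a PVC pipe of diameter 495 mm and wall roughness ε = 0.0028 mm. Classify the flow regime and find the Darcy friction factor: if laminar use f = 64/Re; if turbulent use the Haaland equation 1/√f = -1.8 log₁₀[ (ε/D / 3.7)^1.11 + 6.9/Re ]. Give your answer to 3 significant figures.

Re = ρVD/μ = 783·6.55·0.495/0.00221 = 1.149e+06.
Re > 4000 → turbulent. ε/D = 2.8e-06/0.495 = 5.66e-06; Haaland: 1/√f = -1.8 log₁₀[3.5e-07 + 6.01e-06] = 9.354, so f = 0.01143.

f ≈ 0.0114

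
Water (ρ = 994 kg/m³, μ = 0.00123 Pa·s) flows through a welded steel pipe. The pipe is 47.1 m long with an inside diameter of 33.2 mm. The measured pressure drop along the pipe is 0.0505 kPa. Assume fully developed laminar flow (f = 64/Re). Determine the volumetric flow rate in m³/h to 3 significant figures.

For laminar flow, f = 64/Re with Re = ρVD/μ, so Darcy-Weisbach reduces to ΔP = 32μLV/D². Solving for V: V = ΔP·D²/(32μL) = 50.5·(0.0332)²/(32·0.00123·47.1) = 0.03003 m/s.
Check: Re = ρVD/μ = 994·0.03003·0.0332/0.00123 = 805.6 < 2300, so the laminar assumption holds.
Q = V·A = 0.03003·(π/4·0.0332²) = 2.599e-05 m³/s = 0.0936 m³/h.

Q ≈ 0.0936 m³/h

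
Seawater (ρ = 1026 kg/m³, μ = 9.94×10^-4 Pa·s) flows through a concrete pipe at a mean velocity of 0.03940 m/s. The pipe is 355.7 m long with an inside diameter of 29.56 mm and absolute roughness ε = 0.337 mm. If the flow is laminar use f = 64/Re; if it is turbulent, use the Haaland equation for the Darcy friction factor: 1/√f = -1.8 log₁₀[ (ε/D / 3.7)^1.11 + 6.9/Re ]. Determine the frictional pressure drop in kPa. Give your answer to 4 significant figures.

Reynolds number Re = ρVD/μ = 1026 · 0.0394 · 0.02956 / 0.000994 = 1202.
Re < 2300 → laminar flow, so f = 64/Re = 64/1202 = 0.05324 (the turbulent correlation is not needed).
Darcy-Weisbach: ΔP = f(L/D)(ρV²/2) = 0.05324·(355.7/0.02956)·(1026·0.0394²/2) = 0.05324·1.203e+04·0.7964 = 510.2 Pa.
ΔP = 510.2 Pa = 0.5102 kPa.

ΔP ≈ 0.5102 kPa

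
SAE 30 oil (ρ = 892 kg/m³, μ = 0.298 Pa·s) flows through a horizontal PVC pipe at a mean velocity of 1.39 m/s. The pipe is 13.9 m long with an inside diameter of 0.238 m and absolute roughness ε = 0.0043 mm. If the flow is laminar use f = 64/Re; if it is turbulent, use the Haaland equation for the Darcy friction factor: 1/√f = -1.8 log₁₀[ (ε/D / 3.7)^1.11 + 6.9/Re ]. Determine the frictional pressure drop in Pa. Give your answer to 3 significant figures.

ΔP ≈ 3250 Pa

Reynolds number Re = ρVD/μ = 892 · 1.39 · 0.238 / 0.298 = 990.2.
Re < 2300 → laminar flow, so f = 64/Re = 64/990.2 = 0.06463 (the turbulent correlation is not needed).
Darcy-Weisbach: ΔP = f(L/D)(ρV²/2) = 0.06463·(13.9/0.238)·(892·1.39²/2) = 0.06463·58.4·861.7 = 3253 Pa.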